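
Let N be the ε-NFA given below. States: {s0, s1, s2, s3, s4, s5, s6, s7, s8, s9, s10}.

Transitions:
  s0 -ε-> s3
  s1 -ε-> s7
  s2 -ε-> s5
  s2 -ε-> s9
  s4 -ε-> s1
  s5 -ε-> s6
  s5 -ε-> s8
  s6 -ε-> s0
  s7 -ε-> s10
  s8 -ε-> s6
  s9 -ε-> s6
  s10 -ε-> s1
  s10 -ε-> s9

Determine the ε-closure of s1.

Start with {s1}.
From s1 via ε: add s7.
From s7 via ε: add s10.
From s10 via ε: add s9.
From s9 via ε: add s6.
From s6 via ε: add s0.
From s0 via ε: add s3.
No new states can be added; the closed set is {s0, s1, s3, s6, s7, s9, s10}.

{s0, s1, s3, s6, s7, s9, s10}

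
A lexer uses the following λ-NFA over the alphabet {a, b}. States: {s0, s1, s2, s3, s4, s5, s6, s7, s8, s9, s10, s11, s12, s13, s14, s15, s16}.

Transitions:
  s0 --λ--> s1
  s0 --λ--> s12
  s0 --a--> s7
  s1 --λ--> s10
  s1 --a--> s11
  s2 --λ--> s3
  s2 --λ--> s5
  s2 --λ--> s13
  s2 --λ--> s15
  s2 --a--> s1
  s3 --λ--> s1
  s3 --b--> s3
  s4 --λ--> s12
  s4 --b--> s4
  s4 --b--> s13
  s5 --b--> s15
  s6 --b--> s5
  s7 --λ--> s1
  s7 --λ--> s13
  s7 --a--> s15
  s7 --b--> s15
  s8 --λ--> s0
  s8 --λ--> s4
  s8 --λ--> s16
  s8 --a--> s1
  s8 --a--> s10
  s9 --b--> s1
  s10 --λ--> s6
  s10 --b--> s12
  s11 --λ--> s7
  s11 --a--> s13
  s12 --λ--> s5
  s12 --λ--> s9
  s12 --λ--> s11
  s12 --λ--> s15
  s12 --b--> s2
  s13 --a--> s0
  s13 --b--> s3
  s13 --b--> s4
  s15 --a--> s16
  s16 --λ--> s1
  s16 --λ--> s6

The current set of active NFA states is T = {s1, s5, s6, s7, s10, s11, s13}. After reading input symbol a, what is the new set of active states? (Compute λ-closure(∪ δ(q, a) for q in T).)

s1 on a → {s11}.
s7 on a → {s15}.
s11 on a → {s13}.
s13 on a → {s0}.
No a-transition from s5, s6, s10.
Union after reading a: {s0, s11, s13, s15}.
Now take the λ-closure:
From s0 via λ: add s1, s12.
From s11 via λ: add s7.
From s1 via λ: add s10.
From s12 via λ: add s5, s9.
From s10 via λ: add s6.
No new states can be added; the closed set is {s0, s1, s5, s6, s7, s9, s10, s11, s12, s13, s15}.

{s0, s1, s5, s6, s7, s9, s10, s11, s12, s13, s15}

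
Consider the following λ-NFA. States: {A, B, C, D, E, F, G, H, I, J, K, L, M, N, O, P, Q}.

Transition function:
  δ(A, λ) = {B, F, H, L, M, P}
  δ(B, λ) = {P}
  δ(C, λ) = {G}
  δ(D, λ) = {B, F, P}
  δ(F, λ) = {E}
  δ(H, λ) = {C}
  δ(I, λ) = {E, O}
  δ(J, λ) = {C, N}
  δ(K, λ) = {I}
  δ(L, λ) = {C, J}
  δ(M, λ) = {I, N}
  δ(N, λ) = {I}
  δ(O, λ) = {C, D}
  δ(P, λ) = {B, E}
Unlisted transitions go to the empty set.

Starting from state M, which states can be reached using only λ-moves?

{B, C, D, E, F, G, I, M, N, O, P}

Start with {M}.
From M via λ: add I, N.
From I via λ: add E, O.
From O via λ: add C, D.
From C via λ: add G.
From D via λ: add B, F, P.
No new states can be added; the closed set is {B, C, D, E, F, G, I, M, N, O, P}.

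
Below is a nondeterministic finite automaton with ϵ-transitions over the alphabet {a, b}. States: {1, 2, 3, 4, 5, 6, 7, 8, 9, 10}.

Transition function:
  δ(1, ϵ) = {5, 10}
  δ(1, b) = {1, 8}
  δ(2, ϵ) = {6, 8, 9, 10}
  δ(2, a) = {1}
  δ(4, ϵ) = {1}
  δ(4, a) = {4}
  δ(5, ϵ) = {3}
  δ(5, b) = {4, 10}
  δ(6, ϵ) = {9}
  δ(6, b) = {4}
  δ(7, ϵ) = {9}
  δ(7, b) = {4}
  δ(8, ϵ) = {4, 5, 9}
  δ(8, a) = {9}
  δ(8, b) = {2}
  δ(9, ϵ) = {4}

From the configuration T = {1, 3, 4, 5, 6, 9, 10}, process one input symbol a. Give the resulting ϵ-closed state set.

4 on a → {4}.
No a-transition from 1, 3, 5, 6, 9, 10.
Union after reading a: {4}.
Now take the ϵ-closure:
From 4 via ϵ: add 1.
From 1 via ϵ: add 5, 10.
From 5 via ϵ: add 3.
No new states can be added; the closed set is {1, 3, 4, 5, 10}.

{1, 3, 4, 5, 10}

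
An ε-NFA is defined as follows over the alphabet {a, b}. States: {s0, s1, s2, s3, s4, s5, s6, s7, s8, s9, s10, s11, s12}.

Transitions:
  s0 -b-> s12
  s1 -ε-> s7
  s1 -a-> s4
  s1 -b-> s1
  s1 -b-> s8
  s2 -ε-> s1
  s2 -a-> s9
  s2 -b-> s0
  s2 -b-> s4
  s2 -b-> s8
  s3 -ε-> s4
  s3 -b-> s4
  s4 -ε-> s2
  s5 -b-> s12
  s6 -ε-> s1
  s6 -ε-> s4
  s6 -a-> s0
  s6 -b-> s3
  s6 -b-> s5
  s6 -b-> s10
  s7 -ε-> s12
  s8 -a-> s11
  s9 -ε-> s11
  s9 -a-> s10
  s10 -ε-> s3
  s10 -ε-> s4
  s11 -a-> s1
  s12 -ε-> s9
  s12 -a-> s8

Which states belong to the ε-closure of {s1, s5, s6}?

{s1, s2, s4, s5, s6, s7, s9, s11, s12}

Start with {s1, s5, s6}.
From s1 via ε: add s7.
From s6 via ε: add s4.
From s4 via ε: add s2.
From s7 via ε: add s12.
From s12 via ε: add s9.
From s9 via ε: add s11.
No new states can be added; the closed set is {s1, s2, s4, s5, s6, s7, s9, s11, s12}.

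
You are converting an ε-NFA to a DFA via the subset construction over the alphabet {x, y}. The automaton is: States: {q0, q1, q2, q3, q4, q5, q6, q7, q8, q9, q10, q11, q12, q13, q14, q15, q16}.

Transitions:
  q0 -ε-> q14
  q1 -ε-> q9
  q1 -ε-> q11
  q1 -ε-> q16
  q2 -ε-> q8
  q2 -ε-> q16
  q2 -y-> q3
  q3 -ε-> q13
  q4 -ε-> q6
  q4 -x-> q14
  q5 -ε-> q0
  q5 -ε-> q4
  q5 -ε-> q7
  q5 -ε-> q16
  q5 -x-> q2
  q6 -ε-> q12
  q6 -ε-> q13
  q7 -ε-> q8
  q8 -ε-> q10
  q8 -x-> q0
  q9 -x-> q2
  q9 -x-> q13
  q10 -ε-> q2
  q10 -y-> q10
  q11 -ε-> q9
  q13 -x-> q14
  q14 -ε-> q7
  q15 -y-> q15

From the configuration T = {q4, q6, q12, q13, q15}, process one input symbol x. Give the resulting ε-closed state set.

q4 on x → {q14}.
q13 on x → {q14}.
No x-transition from q6, q12, q15.
Union after reading x: {q14}.
Now take the ε-closure:
From q14 via ε: add q7.
From q7 via ε: add q8.
From q8 via ε: add q10.
From q10 via ε: add q2.
From q2 via ε: add q16.
No new states can be added; the closed set is {q2, q7, q8, q10, q14, q16}.

{q2, q7, q8, q10, q14, q16}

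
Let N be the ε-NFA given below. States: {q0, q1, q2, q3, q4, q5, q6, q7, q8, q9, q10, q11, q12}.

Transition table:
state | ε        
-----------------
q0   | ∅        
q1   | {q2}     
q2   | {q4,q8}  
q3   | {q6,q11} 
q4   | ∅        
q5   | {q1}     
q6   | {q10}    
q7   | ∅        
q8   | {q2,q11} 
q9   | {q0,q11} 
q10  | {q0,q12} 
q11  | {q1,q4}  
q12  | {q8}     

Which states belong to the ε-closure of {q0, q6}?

Start with {q0, q6}.
From q6 via ε: add q10.
From q10 via ε: add q12.
From q12 via ε: add q8.
From q8 via ε: add q2, q11.
From q2 via ε: add q4.
From q11 via ε: add q1.
No new states can be added; the closed set is {q0, q1, q2, q4, q6, q8, q10, q11, q12}.

{q0, q1, q2, q4, q6, q8, q10, q11, q12}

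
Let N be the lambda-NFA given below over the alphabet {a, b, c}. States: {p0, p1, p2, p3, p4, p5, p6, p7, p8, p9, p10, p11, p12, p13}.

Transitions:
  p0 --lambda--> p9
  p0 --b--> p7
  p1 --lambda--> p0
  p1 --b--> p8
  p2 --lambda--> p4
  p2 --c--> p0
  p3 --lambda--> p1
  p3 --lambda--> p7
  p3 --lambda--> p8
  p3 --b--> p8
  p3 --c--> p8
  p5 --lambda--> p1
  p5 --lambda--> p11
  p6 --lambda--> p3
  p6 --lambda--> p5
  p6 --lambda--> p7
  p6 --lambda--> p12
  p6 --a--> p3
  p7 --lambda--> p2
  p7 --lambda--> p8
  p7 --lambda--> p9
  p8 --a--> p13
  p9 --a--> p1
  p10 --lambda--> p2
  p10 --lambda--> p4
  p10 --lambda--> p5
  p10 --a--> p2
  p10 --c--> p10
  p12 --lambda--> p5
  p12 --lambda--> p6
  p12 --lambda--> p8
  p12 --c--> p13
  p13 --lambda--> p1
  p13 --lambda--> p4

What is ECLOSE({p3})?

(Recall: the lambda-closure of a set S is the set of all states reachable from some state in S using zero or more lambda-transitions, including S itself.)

{p0, p1, p2, p3, p4, p7, p8, p9}

Start with {p3}.
From p3 via lambda: add p1, p7, p8.
From p1 via lambda: add p0.
From p7 via lambda: add p2, p9.
From p2 via lambda: add p4.
No new states can be added; the closed set is {p0, p1, p2, p3, p4, p7, p8, p9}.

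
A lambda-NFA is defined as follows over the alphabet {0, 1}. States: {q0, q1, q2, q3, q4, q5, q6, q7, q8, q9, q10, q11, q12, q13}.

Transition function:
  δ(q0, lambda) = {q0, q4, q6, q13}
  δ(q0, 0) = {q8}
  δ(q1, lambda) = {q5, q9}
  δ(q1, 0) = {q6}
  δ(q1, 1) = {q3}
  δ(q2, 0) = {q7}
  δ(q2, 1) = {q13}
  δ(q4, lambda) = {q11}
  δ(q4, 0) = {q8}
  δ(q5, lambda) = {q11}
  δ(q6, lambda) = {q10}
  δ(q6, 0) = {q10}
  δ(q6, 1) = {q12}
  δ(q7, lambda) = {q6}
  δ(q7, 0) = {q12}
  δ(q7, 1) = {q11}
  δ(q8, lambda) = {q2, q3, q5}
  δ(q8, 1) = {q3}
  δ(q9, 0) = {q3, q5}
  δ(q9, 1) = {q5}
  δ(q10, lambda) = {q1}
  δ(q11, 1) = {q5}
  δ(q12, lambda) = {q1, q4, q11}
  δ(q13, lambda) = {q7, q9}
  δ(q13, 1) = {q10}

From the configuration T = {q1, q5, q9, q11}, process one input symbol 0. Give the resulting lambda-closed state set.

q1 on 0 → {q6}.
q9 on 0 → {q3, q5}.
No 0-transition from q5, q11.
Union after reading 0: {q3, q5, q6}.
Now take the lambda-closure:
From q5 via lambda: add q11.
From q6 via lambda: add q10.
From q10 via lambda: add q1.
From q1 via lambda: add q9.
No new states can be added; the closed set is {q1, q3, q5, q6, q9, q10, q11}.

{q1, q3, q5, q6, q9, q10, q11}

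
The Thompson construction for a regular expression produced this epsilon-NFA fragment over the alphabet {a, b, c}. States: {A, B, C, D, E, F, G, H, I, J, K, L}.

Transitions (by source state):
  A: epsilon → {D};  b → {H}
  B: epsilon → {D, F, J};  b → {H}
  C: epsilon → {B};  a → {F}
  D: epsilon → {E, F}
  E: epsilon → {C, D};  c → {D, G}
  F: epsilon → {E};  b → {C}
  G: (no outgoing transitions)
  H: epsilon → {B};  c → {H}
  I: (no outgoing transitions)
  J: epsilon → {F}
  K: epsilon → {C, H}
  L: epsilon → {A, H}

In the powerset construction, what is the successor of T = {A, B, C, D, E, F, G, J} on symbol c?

E on c → {D, G}.
No c-transition from A, B, C, D, F, G, J.
Union after reading c: {D, G}.
Now take the epsilon-closure:
From D via epsilon: add E, F.
From E via epsilon: add C.
From C via epsilon: add B.
From B via epsilon: add J.
No new states can be added; the closed set is {B, C, D, E, F, G, J}.

{B, C, D, E, F, G, J}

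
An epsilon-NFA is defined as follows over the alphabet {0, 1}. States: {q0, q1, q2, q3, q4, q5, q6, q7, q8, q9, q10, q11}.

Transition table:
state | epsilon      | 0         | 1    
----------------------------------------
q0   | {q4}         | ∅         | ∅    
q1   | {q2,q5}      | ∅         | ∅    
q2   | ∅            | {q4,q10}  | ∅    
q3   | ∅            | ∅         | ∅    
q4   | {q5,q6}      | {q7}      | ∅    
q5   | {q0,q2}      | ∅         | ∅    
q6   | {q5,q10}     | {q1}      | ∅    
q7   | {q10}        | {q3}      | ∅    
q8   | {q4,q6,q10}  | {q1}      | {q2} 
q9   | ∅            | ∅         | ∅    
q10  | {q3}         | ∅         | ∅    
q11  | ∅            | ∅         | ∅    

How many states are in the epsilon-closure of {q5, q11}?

Start with {q5, q11}.
From q5 via epsilon: add q0, q2.
From q0 via epsilon: add q4.
From q4 via epsilon: add q6.
From q6 via epsilon: add q10.
From q10 via epsilon: add q3.
epsilon-closure = {q0, q2, q3, q4, q5, q6, q10, q11}, which has 8 states.

8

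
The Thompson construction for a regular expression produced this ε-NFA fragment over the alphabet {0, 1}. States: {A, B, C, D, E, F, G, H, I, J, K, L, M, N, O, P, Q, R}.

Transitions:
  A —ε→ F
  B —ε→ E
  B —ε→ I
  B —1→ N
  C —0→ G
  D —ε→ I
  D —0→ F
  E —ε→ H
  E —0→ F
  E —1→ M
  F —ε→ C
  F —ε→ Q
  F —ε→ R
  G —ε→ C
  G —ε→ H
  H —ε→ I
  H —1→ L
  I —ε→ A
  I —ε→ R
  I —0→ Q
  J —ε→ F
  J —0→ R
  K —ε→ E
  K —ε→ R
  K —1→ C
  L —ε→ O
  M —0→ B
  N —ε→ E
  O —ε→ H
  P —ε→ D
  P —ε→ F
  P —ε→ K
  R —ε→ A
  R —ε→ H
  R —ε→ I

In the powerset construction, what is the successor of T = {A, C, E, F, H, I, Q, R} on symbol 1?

{A, C, F, H, I, L, M, O, Q, R}

E on 1 → {M}.
H on 1 → {L}.
No 1-transition from A, C, F, I, Q, R.
Union after reading 1: {L, M}.
Now take the ε-closure:
From L via ε: add O.
From O via ε: add H.
From H via ε: add I.
From I via ε: add A, R.
From A via ε: add F.
From F via ε: add C, Q.
No new states can be added; the closed set is {A, C, F, H, I, L, M, O, Q, R}.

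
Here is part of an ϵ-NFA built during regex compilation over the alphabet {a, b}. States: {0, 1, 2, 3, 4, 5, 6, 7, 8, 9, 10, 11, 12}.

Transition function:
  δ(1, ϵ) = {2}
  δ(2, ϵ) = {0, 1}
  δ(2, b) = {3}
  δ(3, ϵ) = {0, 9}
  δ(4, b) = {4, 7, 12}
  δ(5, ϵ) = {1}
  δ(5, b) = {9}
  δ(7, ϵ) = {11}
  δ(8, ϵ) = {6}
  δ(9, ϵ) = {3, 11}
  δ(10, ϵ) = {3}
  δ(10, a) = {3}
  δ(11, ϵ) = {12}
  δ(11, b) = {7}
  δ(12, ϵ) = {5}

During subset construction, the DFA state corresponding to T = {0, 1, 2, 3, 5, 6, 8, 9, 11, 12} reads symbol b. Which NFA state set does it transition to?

2 on b → {3}.
5 on b → {9}.
11 on b → {7}.
No b-transition from 0, 1, 3, 6, 8, 9, 12.
Union after reading b: {3, 7, 9}.
Now take the ϵ-closure:
From 3 via ϵ: add 0.
From 7 via ϵ: add 11.
From 11 via ϵ: add 12.
From 12 via ϵ: add 5.
From 5 via ϵ: add 1.
From 1 via ϵ: add 2.
No new states can be added; the closed set is {0, 1, 2, 3, 5, 7, 9, 11, 12}.

{0, 1, 2, 3, 5, 7, 9, 11, 12}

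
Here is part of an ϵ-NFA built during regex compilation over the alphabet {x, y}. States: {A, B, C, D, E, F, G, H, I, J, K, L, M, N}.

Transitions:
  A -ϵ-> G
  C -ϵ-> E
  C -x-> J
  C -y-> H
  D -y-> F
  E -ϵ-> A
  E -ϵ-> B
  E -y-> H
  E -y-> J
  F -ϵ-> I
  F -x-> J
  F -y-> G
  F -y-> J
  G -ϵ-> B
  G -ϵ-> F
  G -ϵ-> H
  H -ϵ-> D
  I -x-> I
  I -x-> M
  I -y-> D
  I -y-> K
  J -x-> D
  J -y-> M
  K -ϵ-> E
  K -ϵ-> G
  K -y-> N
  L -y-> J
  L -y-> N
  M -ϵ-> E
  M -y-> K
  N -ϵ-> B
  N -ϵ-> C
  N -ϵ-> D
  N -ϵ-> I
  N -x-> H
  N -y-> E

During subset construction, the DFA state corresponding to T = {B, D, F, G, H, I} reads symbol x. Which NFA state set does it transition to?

F on x → {J}.
I on x → {I, M}.
No x-transition from B, D, G, H.
Union after reading x: {I, J, M}.
Now take the ϵ-closure:
From M via ϵ: add E.
From E via ϵ: add A, B.
From A via ϵ: add G.
From G via ϵ: add F, H.
From H via ϵ: add D.
No new states can be added; the closed set is {A, B, D, E, F, G, H, I, J, M}.

{A, B, D, E, F, G, H, I, J, M}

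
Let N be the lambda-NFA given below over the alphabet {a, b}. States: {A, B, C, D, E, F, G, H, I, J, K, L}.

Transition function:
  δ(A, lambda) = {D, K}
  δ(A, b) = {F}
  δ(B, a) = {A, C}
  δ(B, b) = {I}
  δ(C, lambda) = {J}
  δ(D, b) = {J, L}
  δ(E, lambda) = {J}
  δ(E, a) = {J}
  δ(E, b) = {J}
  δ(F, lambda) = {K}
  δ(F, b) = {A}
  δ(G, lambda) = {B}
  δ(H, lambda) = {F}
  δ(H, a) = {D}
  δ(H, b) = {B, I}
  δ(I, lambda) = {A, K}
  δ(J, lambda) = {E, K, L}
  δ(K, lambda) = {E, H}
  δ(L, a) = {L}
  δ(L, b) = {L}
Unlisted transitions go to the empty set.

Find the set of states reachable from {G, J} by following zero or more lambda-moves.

Start with {G, J}.
From G via lambda: add B.
From J via lambda: add E, K, L.
From K via lambda: add H.
From H via lambda: add F.
No new states can be added; the closed set is {B, E, F, G, H, J, K, L}.

{B, E, F, G, H, J, K, L}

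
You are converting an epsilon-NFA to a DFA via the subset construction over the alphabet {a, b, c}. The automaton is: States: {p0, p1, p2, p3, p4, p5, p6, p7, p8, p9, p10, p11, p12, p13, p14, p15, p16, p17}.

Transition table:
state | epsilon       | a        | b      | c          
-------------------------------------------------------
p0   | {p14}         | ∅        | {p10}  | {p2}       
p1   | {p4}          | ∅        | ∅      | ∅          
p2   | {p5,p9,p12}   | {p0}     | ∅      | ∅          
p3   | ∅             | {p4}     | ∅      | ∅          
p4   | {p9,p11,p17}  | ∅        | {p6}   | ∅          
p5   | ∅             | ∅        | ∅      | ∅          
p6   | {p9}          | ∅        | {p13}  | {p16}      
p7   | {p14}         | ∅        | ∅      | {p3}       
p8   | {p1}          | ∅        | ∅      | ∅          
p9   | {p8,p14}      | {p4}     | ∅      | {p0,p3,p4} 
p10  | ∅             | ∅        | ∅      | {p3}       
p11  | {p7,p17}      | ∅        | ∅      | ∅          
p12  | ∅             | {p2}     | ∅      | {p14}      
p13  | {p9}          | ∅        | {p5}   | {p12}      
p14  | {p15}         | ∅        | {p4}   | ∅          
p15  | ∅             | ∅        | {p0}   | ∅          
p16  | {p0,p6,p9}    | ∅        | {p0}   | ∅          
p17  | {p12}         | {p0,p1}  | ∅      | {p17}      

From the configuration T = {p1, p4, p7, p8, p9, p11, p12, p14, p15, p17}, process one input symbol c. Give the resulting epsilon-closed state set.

p7 on c → {p3}.
p9 on c → {p0, p3, p4}.
p12 on c → {p14}.
p17 on c → {p17}.
No c-transition from p1, p4, p8, p11, p14, p15.
Union after reading c: {p0, p3, p4, p14, p17}.
Now take the epsilon-closure:
From p4 via epsilon: add p9, p11.
From p14 via epsilon: add p15.
From p17 via epsilon: add p12.
From p9 via epsilon: add p8.
From p11 via epsilon: add p7.
From p8 via epsilon: add p1.
No new states can be added; the closed set is {p0, p1, p3, p4, p7, p8, p9, p11, p12, p14, p15, p17}.

{p0, p1, p3, p4, p7, p8, p9, p11, p12, p14, p15, p17}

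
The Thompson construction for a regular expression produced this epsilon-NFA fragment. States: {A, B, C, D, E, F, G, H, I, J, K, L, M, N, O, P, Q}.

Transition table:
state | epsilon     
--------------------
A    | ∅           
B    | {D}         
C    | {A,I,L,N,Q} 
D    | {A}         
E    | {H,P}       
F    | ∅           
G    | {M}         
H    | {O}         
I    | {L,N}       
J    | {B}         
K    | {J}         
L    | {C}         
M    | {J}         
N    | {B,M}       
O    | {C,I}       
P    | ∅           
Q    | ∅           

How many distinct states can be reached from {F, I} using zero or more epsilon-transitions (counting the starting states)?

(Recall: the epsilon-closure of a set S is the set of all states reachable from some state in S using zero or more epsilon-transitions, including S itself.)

Start with {F, I}.
From I via epsilon: add L, N.
From L via epsilon: add C.
From N via epsilon: add B, M.
From B via epsilon: add D.
From C via epsilon: add A, Q.
From M via epsilon: add J.
epsilon-closure = {A, B, C, D, F, I, J, L, M, N, Q}, which has 11 states.

11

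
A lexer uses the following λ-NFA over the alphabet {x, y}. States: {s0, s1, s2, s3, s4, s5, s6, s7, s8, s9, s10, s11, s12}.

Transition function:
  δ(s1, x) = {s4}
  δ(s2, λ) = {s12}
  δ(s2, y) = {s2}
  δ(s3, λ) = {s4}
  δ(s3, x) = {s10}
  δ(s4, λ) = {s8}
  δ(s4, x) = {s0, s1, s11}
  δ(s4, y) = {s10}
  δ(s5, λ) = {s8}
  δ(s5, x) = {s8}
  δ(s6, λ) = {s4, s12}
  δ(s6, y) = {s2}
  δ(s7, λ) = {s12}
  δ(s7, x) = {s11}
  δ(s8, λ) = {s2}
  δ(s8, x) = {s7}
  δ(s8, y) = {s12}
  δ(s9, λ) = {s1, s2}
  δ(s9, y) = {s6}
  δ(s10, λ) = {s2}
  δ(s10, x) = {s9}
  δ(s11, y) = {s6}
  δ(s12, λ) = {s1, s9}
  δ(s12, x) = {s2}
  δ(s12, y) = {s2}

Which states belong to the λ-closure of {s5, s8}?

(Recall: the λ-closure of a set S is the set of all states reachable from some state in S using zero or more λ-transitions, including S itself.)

Start with {s5, s8}.
From s8 via λ: add s2.
From s2 via λ: add s12.
From s12 via λ: add s1, s9.
No new states can be added; the closed set is {s1, s2, s5, s8, s9, s12}.

{s1, s2, s5, s8, s9, s12}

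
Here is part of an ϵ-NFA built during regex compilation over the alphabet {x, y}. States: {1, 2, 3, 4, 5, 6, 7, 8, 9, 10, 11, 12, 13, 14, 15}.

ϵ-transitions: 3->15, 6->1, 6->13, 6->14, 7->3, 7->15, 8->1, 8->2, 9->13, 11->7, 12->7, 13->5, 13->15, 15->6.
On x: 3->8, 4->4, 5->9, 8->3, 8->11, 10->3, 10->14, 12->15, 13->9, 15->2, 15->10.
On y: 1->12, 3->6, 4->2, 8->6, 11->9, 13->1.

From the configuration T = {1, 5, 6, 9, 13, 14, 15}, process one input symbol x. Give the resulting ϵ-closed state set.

5 on x → {9}.
13 on x → {9}.
15 on x → {2, 10}.
No x-transition from 1, 6, 9, 14.
Union after reading x: {2, 9, 10}.
Now take the ϵ-closure:
From 9 via ϵ: add 13.
From 13 via ϵ: add 5, 15.
From 15 via ϵ: add 6.
From 6 via ϵ: add 1, 14.
No new states can be added; the closed set is {1, 2, 5, 6, 9, 10, 13, 14, 15}.

{1, 2, 5, 6, 9, 10, 13, 14, 15}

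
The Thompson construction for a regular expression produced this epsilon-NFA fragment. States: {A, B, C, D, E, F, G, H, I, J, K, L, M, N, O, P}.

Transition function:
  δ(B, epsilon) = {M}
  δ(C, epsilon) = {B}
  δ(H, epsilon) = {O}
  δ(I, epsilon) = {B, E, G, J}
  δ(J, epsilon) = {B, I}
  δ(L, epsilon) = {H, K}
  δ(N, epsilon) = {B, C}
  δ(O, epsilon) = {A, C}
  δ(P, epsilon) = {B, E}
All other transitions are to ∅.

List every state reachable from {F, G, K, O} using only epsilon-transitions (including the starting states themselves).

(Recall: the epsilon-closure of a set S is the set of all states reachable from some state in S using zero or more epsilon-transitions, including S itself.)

{A, B, C, F, G, K, M, O}

Start with {F, G, K, O}.
From O via epsilon: add A, C.
From C via epsilon: add B.
From B via epsilon: add M.
No new states can be added; the closed set is {A, B, C, F, G, K, M, O}.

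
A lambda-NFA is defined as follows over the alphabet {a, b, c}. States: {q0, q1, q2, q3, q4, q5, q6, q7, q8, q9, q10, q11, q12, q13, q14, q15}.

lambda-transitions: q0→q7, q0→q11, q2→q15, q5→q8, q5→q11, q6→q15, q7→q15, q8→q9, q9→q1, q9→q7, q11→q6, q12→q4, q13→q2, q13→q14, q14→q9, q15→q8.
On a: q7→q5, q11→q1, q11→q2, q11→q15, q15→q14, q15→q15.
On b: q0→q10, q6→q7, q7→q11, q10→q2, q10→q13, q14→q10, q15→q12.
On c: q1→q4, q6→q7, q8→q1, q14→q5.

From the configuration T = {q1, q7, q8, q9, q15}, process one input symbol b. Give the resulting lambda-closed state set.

{q1, q4, q6, q7, q8, q9, q11, q12, q15}

q7 on b → {q11}.
q15 on b → {q12}.
No b-transition from q1, q8, q9.
Union after reading b: {q11, q12}.
Now take the lambda-closure:
From q11 via lambda: add q6.
From q12 via lambda: add q4.
From q6 via lambda: add q15.
From q15 via lambda: add q8.
From q8 via lambda: add q9.
From q9 via lambda: add q1, q7.
No new states can be added; the closed set is {q1, q4, q6, q7, q8, q9, q11, q12, q15}.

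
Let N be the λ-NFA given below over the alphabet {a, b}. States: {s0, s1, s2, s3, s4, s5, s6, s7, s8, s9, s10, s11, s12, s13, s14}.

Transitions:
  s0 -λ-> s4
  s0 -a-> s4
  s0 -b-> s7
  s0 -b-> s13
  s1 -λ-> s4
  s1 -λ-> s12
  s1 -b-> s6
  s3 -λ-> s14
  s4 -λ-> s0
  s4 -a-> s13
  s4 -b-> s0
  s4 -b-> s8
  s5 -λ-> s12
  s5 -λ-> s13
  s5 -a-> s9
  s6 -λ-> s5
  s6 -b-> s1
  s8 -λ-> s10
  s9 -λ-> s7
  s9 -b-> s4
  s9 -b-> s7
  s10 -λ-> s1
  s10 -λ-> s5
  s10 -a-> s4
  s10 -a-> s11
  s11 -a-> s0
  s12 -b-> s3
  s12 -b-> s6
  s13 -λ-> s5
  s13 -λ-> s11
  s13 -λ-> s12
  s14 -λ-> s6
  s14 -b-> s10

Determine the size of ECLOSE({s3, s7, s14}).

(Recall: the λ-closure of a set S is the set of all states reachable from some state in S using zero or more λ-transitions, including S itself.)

Start with {s3, s7, s14}.
From s14 via λ: add s6.
From s6 via λ: add s5.
From s5 via λ: add s12, s13.
From s13 via λ: add s11.
λ-closure = {s3, s5, s6, s7, s11, s12, s13, s14}, which has 8 states.

8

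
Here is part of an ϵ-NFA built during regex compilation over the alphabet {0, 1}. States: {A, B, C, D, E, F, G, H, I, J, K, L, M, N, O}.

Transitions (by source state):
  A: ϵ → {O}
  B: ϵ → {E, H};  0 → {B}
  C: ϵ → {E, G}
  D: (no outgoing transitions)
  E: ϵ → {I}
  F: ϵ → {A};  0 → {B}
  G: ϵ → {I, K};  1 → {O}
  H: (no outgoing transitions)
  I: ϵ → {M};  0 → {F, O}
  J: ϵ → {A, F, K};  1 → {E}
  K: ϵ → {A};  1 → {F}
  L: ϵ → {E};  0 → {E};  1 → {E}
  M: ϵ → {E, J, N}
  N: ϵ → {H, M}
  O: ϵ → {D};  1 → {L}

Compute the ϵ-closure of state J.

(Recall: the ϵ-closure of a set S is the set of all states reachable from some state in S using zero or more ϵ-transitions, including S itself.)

{A, D, F, J, K, O}

Start with {J}.
From J via ϵ: add A, F, K.
From A via ϵ: add O.
From O via ϵ: add D.
No new states can be added; the closed set is {A, D, F, J, K, O}.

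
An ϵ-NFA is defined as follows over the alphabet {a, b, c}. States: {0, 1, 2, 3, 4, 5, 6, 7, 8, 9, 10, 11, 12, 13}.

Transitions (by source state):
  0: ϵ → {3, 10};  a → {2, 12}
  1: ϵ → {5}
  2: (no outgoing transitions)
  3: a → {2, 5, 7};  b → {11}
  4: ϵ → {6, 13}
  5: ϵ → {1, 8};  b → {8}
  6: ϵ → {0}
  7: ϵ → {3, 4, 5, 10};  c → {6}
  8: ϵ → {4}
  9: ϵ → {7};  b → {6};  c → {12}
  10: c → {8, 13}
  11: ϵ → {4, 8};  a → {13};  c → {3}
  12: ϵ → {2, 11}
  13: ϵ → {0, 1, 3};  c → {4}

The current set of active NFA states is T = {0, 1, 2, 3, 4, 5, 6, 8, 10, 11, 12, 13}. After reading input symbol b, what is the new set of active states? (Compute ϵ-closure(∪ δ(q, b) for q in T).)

{0, 1, 3, 4, 5, 6, 8, 10, 11, 13}

3 on b → {11}.
5 on b → {8}.
No b-transition from 0, 1, 2, 4, 6, 8, 10, 11, 12, 13.
Union after reading b: {8, 11}.
Now take the ϵ-closure:
From 8 via ϵ: add 4.
From 4 via ϵ: add 6, 13.
From 6 via ϵ: add 0.
From 13 via ϵ: add 1, 3.
From 0 via ϵ: add 10.
From 1 via ϵ: add 5.
No new states can be added; the closed set is {0, 1, 3, 4, 5, 6, 8, 10, 11, 13}.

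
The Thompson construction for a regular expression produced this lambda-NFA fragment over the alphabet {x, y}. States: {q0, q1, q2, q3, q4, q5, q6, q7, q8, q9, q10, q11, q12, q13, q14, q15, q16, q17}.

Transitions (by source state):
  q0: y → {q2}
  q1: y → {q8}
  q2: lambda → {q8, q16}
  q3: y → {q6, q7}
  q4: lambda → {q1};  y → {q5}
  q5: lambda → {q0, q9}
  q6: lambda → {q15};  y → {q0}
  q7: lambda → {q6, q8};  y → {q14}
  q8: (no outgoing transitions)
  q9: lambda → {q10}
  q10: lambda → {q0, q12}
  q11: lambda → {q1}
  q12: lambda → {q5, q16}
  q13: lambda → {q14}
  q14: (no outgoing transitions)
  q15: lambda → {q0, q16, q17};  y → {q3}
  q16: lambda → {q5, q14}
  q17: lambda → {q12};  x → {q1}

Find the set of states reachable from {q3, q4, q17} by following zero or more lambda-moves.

{q0, q1, q3, q4, q5, q9, q10, q12, q14, q16, q17}

Start with {q3, q4, q17}.
From q4 via lambda: add q1.
From q17 via lambda: add q12.
From q12 via lambda: add q5, q16.
From q5 via lambda: add q0, q9.
From q16 via lambda: add q14.
From q9 via lambda: add q10.
No new states can be added; the closed set is {q0, q1, q3, q4, q5, q9, q10, q12, q14, q16, q17}.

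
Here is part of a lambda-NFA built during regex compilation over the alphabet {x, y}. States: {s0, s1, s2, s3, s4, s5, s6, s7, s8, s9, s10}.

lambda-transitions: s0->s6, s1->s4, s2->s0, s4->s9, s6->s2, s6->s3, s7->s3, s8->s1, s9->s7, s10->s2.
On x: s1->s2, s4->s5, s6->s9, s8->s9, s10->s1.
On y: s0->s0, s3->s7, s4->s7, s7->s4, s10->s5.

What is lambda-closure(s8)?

Start with {s8}.
From s8 via lambda: add s1.
From s1 via lambda: add s4.
From s4 via lambda: add s9.
From s9 via lambda: add s7.
From s7 via lambda: add s3.
No new states can be added; the closed set is {s1, s3, s4, s7, s8, s9}.

{s1, s3, s4, s7, s8, s9}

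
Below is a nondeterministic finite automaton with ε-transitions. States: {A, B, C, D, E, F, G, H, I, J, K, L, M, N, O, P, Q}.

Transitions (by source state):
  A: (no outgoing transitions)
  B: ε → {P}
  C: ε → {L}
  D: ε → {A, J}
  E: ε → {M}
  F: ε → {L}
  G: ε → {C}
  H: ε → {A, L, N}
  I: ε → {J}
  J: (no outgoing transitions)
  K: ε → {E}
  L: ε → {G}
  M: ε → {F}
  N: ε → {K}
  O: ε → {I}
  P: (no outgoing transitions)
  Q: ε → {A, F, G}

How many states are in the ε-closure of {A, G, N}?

9

Start with {A, G, N}.
From G via ε: add C.
From N via ε: add K.
From C via ε: add L.
From K via ε: add E.
From E via ε: add M.
From M via ε: add F.
ε-closure = {A, C, E, F, G, K, L, M, N}, which has 9 states.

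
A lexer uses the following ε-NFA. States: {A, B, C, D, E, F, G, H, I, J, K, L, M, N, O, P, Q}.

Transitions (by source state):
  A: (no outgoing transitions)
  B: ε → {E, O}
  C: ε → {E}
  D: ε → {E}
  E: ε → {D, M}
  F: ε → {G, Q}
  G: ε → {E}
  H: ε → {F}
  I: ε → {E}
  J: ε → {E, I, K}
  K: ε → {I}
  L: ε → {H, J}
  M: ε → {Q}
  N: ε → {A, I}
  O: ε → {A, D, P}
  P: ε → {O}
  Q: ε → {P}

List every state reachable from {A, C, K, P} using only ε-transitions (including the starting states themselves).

{A, C, D, E, I, K, M, O, P, Q}

Start with {A, C, K, P}.
From C via ε: add E.
From K via ε: add I.
From P via ε: add O.
From E via ε: add D, M.
From M via ε: add Q.
No new states can be added; the closed set is {A, C, D, E, I, K, M, O, P, Q}.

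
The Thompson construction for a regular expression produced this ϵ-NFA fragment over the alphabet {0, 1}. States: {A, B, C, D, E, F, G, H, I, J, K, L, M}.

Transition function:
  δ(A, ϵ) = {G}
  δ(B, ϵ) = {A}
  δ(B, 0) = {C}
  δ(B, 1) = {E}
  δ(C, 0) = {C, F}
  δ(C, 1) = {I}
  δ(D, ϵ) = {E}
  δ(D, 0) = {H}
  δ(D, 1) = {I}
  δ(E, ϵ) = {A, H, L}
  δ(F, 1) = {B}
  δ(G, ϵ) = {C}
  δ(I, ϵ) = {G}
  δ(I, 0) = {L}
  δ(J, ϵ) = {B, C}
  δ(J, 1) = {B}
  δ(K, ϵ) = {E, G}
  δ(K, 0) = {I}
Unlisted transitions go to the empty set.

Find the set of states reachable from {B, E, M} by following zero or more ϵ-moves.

{A, B, C, E, G, H, L, M}

Start with {B, E, M}.
From B via ϵ: add A.
From E via ϵ: add H, L.
From A via ϵ: add G.
From G via ϵ: add C.
No new states can be added; the closed set is {A, B, C, E, G, H, L, M}.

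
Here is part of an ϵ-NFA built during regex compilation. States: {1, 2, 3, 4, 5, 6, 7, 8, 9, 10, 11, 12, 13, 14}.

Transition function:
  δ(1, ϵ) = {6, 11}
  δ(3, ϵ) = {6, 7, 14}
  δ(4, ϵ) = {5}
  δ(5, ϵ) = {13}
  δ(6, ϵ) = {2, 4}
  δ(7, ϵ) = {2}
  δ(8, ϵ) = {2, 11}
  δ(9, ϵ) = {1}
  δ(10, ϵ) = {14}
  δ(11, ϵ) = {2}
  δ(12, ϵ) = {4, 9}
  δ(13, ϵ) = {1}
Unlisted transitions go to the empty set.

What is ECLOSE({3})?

{1, 2, 3, 4, 5, 6, 7, 11, 13, 14}

Start with {3}.
From 3 via ϵ: add 6, 7, 14.
From 6 via ϵ: add 2, 4.
From 4 via ϵ: add 5.
From 5 via ϵ: add 13.
From 13 via ϵ: add 1.
From 1 via ϵ: add 11.
No new states can be added; the closed set is {1, 2, 3, 4, 5, 6, 7, 11, 13, 14}.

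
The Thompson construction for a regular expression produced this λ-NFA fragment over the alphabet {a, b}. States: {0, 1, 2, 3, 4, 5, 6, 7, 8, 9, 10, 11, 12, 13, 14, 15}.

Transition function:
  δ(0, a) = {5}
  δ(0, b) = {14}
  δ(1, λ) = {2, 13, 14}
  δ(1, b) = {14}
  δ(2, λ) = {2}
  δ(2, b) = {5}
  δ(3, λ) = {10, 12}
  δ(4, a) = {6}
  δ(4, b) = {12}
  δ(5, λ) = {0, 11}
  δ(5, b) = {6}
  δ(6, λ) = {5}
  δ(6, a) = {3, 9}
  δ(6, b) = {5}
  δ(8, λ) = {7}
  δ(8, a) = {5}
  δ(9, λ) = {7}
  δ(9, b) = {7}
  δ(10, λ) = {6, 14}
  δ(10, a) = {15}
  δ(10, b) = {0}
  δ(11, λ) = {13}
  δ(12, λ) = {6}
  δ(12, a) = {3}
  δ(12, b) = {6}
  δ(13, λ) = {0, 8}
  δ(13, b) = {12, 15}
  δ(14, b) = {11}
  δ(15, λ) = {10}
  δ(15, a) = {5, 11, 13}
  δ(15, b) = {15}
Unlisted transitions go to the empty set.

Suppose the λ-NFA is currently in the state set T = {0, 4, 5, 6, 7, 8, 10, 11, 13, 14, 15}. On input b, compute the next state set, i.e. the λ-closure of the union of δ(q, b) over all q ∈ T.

0 on b → {14}.
4 on b → {12}.
5 on b → {6}.
6 on b → {5}.
10 on b → {0}.
13 on b → {12, 15}.
14 on b → {11}.
15 on b → {15}.
No b-transition from 7, 8, 11.
Union after reading b: {0, 5, 6, 11, 12, 14, 15}.
Now take the λ-closure:
From 11 via λ: add 13.
From 15 via λ: add 10.
From 13 via λ: add 8.
From 8 via λ: add 7.
No new states can be added; the closed set is {0, 5, 6, 7, 8, 10, 11, 12, 13, 14, 15}.

{0, 5, 6, 7, 8, 10, 11, 12, 13, 14, 15}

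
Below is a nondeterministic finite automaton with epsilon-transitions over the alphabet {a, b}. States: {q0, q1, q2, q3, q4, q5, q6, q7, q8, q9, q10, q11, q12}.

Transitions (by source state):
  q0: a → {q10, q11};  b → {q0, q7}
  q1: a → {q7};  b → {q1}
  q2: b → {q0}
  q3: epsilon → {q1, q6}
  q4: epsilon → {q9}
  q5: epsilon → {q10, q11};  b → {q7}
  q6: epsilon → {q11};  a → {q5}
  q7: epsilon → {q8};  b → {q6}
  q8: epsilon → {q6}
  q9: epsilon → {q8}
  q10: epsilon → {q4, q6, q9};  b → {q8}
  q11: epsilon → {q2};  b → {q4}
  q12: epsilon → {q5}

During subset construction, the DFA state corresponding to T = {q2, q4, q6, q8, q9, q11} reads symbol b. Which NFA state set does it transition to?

{q0, q2, q4, q6, q8, q9, q11}

q2 on b → {q0}.
q11 on b → {q4}.
No b-transition from q4, q6, q8, q9.
Union after reading b: {q0, q4}.
Now take the epsilon-closure:
From q4 via epsilon: add q9.
From q9 via epsilon: add q8.
From q8 via epsilon: add q6.
From q6 via epsilon: add q11.
From q11 via epsilon: add q2.
No new states can be added; the closed set is {q0, q2, q4, q6, q8, q9, q11}.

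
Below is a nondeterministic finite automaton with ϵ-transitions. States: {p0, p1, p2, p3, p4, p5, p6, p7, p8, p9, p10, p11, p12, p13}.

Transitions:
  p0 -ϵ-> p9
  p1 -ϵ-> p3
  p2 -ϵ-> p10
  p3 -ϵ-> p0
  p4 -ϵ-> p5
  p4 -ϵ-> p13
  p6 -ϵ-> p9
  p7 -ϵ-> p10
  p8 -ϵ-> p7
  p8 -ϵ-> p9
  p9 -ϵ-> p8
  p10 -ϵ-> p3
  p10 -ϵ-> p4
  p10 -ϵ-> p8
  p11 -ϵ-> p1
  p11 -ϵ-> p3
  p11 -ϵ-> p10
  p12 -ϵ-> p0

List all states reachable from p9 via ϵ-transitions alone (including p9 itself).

Start with {p9}.
From p9 via ϵ: add p8.
From p8 via ϵ: add p7.
From p7 via ϵ: add p10.
From p10 via ϵ: add p3, p4.
From p3 via ϵ: add p0.
From p4 via ϵ: add p5, p13.
No new states can be added; the closed set is {p0, p3, p4, p5, p7, p8, p9, p10, p13}.

{p0, p3, p4, p5, p7, p8, p9, p10, p13}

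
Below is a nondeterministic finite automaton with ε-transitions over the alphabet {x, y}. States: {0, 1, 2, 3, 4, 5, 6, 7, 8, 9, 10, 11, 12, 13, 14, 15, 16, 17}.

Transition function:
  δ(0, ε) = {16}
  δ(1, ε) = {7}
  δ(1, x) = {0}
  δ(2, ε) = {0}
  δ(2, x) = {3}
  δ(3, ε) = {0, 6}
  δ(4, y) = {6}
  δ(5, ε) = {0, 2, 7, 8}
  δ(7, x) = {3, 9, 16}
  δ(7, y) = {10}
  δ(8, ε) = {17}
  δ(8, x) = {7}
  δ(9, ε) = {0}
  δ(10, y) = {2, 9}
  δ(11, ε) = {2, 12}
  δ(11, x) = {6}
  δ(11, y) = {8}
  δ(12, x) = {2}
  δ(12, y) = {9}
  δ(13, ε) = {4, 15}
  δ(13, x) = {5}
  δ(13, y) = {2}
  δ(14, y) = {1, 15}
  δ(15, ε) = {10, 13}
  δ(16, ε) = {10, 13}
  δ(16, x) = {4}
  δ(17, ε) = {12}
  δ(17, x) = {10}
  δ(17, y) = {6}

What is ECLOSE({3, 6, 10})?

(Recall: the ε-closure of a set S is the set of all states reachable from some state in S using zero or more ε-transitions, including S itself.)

Start with {3, 6, 10}.
From 3 via ε: add 0.
From 0 via ε: add 16.
From 16 via ε: add 13.
From 13 via ε: add 4, 15.
No new states can be added; the closed set is {0, 3, 4, 6, 10, 13, 15, 16}.

{0, 3, 4, 6, 10, 13, 15, 16}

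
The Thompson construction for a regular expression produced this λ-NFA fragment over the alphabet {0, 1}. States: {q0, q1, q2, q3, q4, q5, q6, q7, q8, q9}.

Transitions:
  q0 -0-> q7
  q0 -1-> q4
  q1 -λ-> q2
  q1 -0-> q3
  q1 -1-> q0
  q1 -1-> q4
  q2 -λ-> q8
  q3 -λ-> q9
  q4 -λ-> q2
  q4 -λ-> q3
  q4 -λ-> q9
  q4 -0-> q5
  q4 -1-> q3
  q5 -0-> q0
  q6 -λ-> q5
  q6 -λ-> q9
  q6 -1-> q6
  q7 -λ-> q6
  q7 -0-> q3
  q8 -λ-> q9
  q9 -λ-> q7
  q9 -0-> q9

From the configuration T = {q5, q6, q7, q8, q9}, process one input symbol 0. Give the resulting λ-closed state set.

{q0, q3, q5, q6, q7, q9}

q5 on 0 → {q0}.
q7 on 0 → {q3}.
q9 on 0 → {q9}.
No 0-transition from q6, q8.
Union after reading 0: {q0, q3, q9}.
Now take the λ-closure:
From q9 via λ: add q7.
From q7 via λ: add q6.
From q6 via λ: add q5.
No new states can be added; the closed set is {q0, q3, q5, q6, q7, q9}.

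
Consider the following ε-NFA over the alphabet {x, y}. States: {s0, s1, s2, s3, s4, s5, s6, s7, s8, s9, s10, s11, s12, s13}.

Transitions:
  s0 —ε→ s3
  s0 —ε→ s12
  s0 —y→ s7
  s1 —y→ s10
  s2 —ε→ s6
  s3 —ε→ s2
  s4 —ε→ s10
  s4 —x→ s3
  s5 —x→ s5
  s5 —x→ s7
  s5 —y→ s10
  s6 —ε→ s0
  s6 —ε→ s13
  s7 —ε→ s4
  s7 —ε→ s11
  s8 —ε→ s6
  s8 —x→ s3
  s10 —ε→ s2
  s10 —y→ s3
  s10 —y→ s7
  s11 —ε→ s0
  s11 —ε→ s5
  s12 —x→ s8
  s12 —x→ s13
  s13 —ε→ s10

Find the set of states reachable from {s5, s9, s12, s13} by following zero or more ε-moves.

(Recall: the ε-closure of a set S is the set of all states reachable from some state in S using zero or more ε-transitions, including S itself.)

{s0, s2, s3, s5, s6, s9, s10, s12, s13}

Start with {s5, s9, s12, s13}.
From s13 via ε: add s10.
From s10 via ε: add s2.
From s2 via ε: add s6.
From s6 via ε: add s0.
From s0 via ε: add s3.
No new states can be added; the closed set is {s0, s2, s3, s5, s6, s9, s10, s12, s13}.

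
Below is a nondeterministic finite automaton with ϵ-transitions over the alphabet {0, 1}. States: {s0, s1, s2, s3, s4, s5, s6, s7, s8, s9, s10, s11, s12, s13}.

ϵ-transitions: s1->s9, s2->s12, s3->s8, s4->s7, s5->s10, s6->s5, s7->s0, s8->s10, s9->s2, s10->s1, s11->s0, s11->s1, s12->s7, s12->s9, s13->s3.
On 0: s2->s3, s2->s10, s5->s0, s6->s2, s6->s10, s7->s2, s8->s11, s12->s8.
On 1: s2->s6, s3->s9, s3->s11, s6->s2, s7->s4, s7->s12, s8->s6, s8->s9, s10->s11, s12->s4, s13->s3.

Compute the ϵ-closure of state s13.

Start with {s13}.
From s13 via ϵ: add s3.
From s3 via ϵ: add s8.
From s8 via ϵ: add s10.
From s10 via ϵ: add s1.
From s1 via ϵ: add s9.
From s9 via ϵ: add s2.
From s2 via ϵ: add s12.
From s12 via ϵ: add s7.
From s7 via ϵ: add s0.
No new states can be added; the closed set is {s0, s1, s2, s3, s7, s8, s9, s10, s12, s13}.

{s0, s1, s2, s3, s7, s8, s9, s10, s12, s13}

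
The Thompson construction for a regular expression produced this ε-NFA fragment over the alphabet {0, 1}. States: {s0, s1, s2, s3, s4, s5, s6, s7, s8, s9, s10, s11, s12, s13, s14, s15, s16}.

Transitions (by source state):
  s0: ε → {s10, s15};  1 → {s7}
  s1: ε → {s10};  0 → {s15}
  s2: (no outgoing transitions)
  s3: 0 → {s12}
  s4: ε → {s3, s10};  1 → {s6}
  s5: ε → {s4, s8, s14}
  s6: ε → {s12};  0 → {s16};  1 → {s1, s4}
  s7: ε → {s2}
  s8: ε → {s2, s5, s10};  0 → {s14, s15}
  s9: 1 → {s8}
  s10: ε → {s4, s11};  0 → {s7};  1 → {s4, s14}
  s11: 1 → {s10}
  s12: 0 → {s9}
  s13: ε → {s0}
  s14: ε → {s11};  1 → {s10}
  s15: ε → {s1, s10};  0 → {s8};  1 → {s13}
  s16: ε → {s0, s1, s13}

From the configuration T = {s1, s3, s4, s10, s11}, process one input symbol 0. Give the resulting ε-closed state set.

{s1, s2, s3, s4, s7, s10, s11, s12, s15}

s1 on 0 → {s15}.
s3 on 0 → {s12}.
s10 on 0 → {s7}.
No 0-transition from s4, s11.
Union after reading 0: {s7, s12, s15}.
Now take the ε-closure:
From s7 via ε: add s2.
From s15 via ε: add s1, s10.
From s10 via ε: add s4, s11.
From s4 via ε: add s3.
No new states can be added; the closed set is {s1, s2, s3, s4, s7, s10, s11, s12, s15}.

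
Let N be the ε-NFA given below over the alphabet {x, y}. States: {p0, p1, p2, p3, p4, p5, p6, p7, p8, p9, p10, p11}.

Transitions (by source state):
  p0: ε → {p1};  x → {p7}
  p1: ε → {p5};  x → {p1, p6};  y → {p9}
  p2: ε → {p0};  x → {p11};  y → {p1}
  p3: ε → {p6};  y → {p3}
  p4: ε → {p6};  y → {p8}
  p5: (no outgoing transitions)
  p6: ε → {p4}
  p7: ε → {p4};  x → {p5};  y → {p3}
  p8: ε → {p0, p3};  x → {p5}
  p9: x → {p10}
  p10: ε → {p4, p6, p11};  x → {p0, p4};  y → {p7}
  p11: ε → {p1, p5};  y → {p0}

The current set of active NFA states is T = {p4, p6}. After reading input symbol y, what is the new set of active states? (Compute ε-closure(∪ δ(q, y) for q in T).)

p4 on y → {p8}.
No y-transition from p6.
Union after reading y: {p8}.
Now take the ε-closure:
From p8 via ε: add p0, p3.
From p0 via ε: add p1.
From p3 via ε: add p6.
From p1 via ε: add p5.
From p6 via ε: add p4.
No new states can be added; the closed set is {p0, p1, p3, p4, p5, p6, p8}.

{p0, p1, p3, p4, p5, p6, p8}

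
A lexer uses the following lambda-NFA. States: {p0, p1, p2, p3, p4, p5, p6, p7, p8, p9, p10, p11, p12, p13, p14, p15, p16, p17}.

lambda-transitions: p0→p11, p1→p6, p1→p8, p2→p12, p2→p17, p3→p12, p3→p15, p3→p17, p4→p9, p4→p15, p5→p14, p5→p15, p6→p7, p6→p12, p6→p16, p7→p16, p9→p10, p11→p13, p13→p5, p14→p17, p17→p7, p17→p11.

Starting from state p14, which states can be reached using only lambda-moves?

{p5, p7, p11, p13, p14, p15, p16, p17}

Start with {p14}.
From p14 via lambda: add p17.
From p17 via lambda: add p7, p11.
From p7 via lambda: add p16.
From p11 via lambda: add p13.
From p13 via lambda: add p5.
From p5 via lambda: add p15.
No new states can be added; the closed set is {p5, p7, p11, p13, p14, p15, p16, p17}.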